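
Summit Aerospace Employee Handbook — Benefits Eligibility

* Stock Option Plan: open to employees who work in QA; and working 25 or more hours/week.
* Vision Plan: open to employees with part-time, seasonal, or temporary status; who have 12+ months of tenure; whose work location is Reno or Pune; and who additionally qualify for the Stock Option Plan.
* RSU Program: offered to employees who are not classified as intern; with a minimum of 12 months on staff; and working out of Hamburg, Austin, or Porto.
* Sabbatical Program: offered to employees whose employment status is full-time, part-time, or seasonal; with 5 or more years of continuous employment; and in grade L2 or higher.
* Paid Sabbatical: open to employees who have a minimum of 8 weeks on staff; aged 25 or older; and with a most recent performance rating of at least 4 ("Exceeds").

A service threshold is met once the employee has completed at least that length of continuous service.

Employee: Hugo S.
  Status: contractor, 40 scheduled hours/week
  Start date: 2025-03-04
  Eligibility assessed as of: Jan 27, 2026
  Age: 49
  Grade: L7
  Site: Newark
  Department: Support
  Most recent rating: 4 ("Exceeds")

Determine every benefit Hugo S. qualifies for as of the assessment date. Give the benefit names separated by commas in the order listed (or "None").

Service from 2025-03-04 to Jan 27, 2026: 329 days.
Stock Option Plan — dept Support ✗ → not eligible.
Vision Plan — status contractor ✗ (requires part-time, seasonal, or temporary) → not eligible.
RSU Program — status contractor ✓ (not excluded); service 329 days < 12 months (≈360 days) ✗ → not eligible.
Sabbatical Program — status contractor ✗ (requires full-time, part-time, or seasonal) → not eligible.
Paid Sabbatical — service 329 days ≥ 8 weeks (≈56 days) ✓; age 49 ≥ 25 ✓; rating 4 ≥ 4 ✓ → eligible.

Paid Sabbatical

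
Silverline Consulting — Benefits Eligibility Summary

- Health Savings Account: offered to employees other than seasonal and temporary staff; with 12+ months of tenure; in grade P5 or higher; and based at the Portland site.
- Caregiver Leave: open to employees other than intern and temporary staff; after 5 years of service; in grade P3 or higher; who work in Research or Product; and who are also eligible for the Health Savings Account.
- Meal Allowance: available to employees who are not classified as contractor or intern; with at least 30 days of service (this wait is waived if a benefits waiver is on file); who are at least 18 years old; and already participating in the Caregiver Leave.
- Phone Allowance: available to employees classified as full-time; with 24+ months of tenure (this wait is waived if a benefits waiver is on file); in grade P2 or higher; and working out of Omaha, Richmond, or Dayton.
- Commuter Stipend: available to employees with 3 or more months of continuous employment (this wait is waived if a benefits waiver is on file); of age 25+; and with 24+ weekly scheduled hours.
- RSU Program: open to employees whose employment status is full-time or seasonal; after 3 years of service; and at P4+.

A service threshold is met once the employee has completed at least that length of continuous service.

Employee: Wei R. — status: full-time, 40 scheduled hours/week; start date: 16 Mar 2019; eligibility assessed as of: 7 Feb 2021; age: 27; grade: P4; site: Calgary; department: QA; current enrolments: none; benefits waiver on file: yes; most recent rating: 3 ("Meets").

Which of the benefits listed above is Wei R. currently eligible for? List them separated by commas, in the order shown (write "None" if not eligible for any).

Commuter Stipend

Service from 16 Mar 2019 to 7 Feb 2021: 694 days.
Health Savings Account — status full-time ✓ (not excluded); service 694 days ≥ 12 months (≈360 days) ✓; grade P4 < P5 ✗ → not eligible.
Caregiver Leave — status full-time ✓ (not excluded); service 694 days < 5 years (≈1825 days) ✗ → not eligible.
Meal Allowance — status full-time ✓ (not excluded); benefits waiver on file ✓; age 27 ≥ 18 ✓; not enrolled in Caregiver Leave ✗ → not eligible.
Phone Allowance — status full-time ✓; benefits waiver on file ✓; grade P4 ≥ P2 ✓; site Calgary ✗ (not Omaha, Richmond, or Dayton) → not eligible.
Commuter Stipend — benefits waiver on file ✓; age 27 ≥ 25 ✓; 40 hrs/wk ≥ 24 ✓ → eligible.
RSU Program — status full-time ✓; service 694 days < 3 years (≈1095 days) ✗ → not eligible.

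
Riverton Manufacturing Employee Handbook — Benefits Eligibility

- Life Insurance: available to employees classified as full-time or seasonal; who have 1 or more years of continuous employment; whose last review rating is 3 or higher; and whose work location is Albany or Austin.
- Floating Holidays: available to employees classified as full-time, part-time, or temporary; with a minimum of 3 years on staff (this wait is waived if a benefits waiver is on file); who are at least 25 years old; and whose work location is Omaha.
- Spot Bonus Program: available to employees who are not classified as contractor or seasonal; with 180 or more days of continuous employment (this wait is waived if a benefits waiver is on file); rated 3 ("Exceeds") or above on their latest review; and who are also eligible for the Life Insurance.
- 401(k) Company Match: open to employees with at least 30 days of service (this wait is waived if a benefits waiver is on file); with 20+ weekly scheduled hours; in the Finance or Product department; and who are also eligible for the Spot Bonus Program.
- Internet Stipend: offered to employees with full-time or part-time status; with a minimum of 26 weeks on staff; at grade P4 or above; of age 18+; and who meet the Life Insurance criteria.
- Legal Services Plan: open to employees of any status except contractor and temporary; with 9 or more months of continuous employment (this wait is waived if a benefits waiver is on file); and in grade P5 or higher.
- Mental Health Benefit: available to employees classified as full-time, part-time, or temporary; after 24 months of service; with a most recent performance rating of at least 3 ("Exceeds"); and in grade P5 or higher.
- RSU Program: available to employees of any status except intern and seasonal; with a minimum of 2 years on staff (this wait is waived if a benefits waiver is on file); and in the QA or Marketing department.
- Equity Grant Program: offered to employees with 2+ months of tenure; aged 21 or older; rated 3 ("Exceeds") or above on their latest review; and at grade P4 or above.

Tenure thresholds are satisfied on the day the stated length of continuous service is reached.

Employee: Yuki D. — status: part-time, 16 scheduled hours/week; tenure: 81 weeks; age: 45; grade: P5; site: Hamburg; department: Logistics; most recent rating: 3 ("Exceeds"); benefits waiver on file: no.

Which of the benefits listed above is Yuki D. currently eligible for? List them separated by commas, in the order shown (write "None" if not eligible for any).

Life Insurance — status part-time ✗ (requires full-time or seasonal) → not eligible.
Floating Holidays — status part-time ✓; no waiver, service 81 weeks < 3 years (≈1095 days) ✗ → not eligible.
Spot Bonus Program — status part-time ✓ (not excluded); no waiver, service 81 weeks ≥ 180 days ✓; rating 3 ≥ 3 ✓; not eligible for Life Insurance ✗ → not eligible.
401(k) Company Match — no waiver, service 81 weeks ≥ 30 days ✓; 16 hrs/wk < 20 ✗ → not eligible.
Internet Stipend — status part-time ✓; service 81 weeks ≥ 26 weeks ✓; grade P5 ≥ P4 ✓; age 45 ≥ 18 ✓; not eligible for Life Insurance ✗ → not eligible.
Legal Services Plan — status part-time ✓ (not excluded); no waiver, service 81 weeks ≥ 9 months (≈270 days) ✓; grade P5 ≥ P5 ✓ → eligible.
Mental Health Benefit — status part-time ✓; service 81 weeks < 24 months (≈720 days) ✗ → not eligible.
RSU Program — status part-time ✓ (not excluded); no waiver, service 81 weeks < 2 years (≈730 days) ✗ → not eligible.
Equity Grant Program — service 81 weeks ≥ 2 months (≈60 days) ✓; age 45 ≥ 21 ✓; rating 3 ≥ 3 ✓; grade P5 ≥ P4 ✓ → eligible.

Legal Services Plan, Equity Grant Program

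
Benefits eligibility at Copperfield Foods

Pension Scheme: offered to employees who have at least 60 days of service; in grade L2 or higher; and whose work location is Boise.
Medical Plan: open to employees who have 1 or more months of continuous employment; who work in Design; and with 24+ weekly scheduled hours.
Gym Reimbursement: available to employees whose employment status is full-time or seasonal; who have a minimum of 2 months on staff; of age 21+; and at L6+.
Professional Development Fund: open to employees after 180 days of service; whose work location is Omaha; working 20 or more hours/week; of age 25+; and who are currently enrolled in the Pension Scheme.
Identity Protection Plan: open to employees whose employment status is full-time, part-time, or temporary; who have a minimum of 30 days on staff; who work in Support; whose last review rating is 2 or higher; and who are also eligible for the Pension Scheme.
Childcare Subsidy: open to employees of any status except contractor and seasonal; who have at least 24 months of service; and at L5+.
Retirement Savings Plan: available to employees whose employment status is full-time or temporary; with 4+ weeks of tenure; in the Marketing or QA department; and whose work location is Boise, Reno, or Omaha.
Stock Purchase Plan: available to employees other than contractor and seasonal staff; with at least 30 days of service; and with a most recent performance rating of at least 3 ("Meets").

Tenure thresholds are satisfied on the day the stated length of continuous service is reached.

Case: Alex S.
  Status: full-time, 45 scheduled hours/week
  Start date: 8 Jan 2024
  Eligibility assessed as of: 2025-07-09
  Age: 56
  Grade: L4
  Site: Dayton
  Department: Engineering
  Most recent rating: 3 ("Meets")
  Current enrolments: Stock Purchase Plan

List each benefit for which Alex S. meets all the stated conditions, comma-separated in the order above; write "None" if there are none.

Service from 8 Jan 2024 to 2025-07-09: 548 days.
Pension Scheme — service 548 days ≥ 60 days ✓; grade L4 ≥ L2 ✓; site Dayton ✗ (not Boise) → not eligible.
Medical Plan — service 548 days ≥ 1 month (≈30 days) ✓; dept Engineering ✗ → not eligible.
Gym Reimbursement — status full-time ✓; service 548 days ≥ 2 months (≈60 days) ✓; age 56 ≥ 21 ✓; grade L4 < L6 ✗ → not eligible.
Professional Development Fund — service 548 days ≥ 180 days ✓; site Dayton ✗ (not Omaha) → not eligible.
Identity Protection Plan — status full-time ✓; service 548 days ≥ 30 days ✓; dept Engineering ✗ → not eligible.
Childcare Subsidy — status full-time ✓ (not excluded); service 548 days < 24 months (≈720 days) ✗ → not eligible.
Retirement Savings Plan — status full-time ✓; service 548 days ≥ 4 weeks (≈28 days) ✓; dept Engineering ✗ → not eligible.
Stock Purchase Plan — status full-time ✓ (not excluded); service 548 days ≥ 30 days ✓; rating 3 ≥ 3 ✓ → eligible.

Stock Purchase Plan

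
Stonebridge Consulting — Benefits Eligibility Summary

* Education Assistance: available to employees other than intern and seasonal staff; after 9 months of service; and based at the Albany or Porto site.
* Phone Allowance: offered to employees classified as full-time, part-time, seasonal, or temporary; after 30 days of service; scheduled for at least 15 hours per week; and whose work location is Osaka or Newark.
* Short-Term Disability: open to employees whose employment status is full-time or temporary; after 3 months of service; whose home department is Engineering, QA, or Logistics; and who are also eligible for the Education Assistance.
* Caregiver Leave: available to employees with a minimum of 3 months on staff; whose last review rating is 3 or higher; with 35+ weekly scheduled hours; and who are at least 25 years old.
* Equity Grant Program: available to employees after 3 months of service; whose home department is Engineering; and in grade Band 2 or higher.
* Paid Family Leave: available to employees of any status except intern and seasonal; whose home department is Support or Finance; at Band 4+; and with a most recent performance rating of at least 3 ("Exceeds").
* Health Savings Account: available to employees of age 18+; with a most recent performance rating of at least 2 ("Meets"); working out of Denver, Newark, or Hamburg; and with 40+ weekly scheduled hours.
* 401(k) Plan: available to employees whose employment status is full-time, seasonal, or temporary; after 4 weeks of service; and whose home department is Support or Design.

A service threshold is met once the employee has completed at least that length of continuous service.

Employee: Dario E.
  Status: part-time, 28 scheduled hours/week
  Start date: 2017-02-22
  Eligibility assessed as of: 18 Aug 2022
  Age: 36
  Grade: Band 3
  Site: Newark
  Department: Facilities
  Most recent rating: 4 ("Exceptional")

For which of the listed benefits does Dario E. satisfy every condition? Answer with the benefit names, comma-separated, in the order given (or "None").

Phone Allowance

Service from 2017-02-22 to 18 Aug 2022: 2003 days.
Education Assistance — status part-time ✓ (not excluded); service 2003 days ≥ 9 months (≈270 days) ✓; site Newark ✗ (not Albany or Porto) → not eligible.
Phone Allowance — status part-time ✓; service 2003 days ≥ 30 days ✓; 28 hrs/wk ≥ 15 ✓; site Newark ✓ → eligible.
Short-Term Disability — status part-time ✗ (requires full-time or temporary) → not eligible.
Caregiver Leave — service 2003 days ≥ 3 months (≈90 days) ✓; rating 4 ≥ 3 ✓; 28 hrs/wk < 35 ✗ → not eligible.
Equity Grant Program — service 2003 days ≥ 3 months (≈90 days) ✓; dept Facilities ✗ → not eligible.
Paid Family Leave — status part-time ✓ (not excluded); dept Facilities ✗ → not eligible.
Health Savings Account — age 36 ≥ 18 ✓; rating 4 ≥ 2 ✓; site Newark ✓; 28 hrs/wk < 40 ✗ → not eligible.
401(k) Plan — status part-time ✗ (requires full-time, seasonal, or temporary) → not eligible.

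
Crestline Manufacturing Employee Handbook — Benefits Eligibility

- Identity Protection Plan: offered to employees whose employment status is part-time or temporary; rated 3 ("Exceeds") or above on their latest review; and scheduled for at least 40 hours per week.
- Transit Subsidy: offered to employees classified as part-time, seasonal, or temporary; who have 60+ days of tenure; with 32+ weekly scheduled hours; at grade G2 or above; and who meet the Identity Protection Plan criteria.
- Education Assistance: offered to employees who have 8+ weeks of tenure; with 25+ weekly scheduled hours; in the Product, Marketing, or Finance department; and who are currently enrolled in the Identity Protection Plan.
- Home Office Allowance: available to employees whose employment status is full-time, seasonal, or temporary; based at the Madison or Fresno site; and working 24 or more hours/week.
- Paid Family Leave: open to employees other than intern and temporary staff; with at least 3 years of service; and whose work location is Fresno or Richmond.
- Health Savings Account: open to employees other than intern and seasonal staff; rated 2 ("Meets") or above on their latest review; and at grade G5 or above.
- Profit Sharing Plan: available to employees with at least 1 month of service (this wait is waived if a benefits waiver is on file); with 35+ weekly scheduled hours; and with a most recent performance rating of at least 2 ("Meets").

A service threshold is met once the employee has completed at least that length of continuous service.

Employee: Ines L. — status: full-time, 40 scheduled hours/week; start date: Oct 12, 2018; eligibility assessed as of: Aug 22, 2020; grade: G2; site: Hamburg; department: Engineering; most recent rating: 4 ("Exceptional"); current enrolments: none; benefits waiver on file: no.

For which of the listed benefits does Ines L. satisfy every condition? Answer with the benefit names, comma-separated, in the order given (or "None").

Service from Oct 12, 2018 to Aug 22, 2020: 680 days.
Identity Protection Plan — status full-time ✗ (requires part-time or temporary) → not eligible.
Transit Subsidy — status full-time ✗ (requires part-time, seasonal, or temporary) → not eligible.
Education Assistance — service 680 days ≥ 8 weeks (≈56 days) ✓; 40 hrs/wk ≥ 25 ✓; dept Engineering ✗ → not eligible.
Home Office Allowance — status full-time ✓; site Hamburg ✗ (not Madison or Fresno) → not eligible.
Paid Family Leave — status full-time ✓ (not excluded); service 680 days < 3 years (≈1095 days) ✗ → not eligible.
Health Savings Account — status full-time ✓ (not excluded); rating 4 ≥ 2 ✓; grade G2 < G5 ✗ → not eligible.
Profit Sharing Plan — no waiver, service 680 days ≥ 1 month (≈30 days) ✓; 40 hrs/wk ≥ 35 ✓; rating 4 ≥ 2 ✓ → eligible.

Profit Sharing Plan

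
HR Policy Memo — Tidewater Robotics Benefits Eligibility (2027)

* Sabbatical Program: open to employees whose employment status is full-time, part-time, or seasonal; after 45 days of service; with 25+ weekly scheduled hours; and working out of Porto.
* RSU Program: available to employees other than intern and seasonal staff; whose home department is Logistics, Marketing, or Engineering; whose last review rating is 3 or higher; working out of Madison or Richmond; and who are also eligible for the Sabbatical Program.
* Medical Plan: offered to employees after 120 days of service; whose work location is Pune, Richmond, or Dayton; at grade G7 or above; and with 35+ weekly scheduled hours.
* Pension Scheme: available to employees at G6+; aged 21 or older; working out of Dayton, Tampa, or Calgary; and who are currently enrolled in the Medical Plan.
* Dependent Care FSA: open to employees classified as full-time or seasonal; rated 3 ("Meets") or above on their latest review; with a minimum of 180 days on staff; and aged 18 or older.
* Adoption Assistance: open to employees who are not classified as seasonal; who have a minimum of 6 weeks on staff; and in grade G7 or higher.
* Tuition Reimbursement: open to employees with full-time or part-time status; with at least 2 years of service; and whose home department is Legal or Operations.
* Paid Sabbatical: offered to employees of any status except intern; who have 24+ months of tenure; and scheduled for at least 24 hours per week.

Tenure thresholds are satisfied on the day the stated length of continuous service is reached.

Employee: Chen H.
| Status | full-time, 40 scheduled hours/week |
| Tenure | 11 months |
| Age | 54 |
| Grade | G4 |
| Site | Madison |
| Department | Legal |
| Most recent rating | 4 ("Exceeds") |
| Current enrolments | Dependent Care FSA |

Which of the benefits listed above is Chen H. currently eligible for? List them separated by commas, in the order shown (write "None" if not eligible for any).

Sabbatical Program — status full-time ✓; service 11 months ≥ 45 days ✓; 40 hrs/wk ≥ 25 ✓; site Madison ✗ (not Porto) → not eligible.
RSU Program — status full-time ✓ (not excluded); dept Legal ✗ → not eligible.
Medical Plan — service 11 months ≥ 120 days ✓; site Madison ✗ (not Pune, Richmond, or Dayton) → not eligible.
Pension Scheme — grade G4 < G6 ✗ → not eligible.
Dependent Care FSA — status full-time ✓; rating 4 ≥ 3 ✓; service 11 months ≥ 180 days ✓; age 54 ≥ 18 ✓ → eligible.
Adoption Assistance — status full-time ✓ (not excluded); service 11 months ≥ 6 weeks (≈42 days) ✓; grade G4 < G7 ✗ → not eligible.
Tuition Reimbursement — status full-time ✓; service 11 months < 2 years (≈730 days) ✗ → not eligible.
Paid Sabbatical — status full-time ✓ (not excluded); service 11 months < 24 months ✗ → not eligible.

Dependent Care FSA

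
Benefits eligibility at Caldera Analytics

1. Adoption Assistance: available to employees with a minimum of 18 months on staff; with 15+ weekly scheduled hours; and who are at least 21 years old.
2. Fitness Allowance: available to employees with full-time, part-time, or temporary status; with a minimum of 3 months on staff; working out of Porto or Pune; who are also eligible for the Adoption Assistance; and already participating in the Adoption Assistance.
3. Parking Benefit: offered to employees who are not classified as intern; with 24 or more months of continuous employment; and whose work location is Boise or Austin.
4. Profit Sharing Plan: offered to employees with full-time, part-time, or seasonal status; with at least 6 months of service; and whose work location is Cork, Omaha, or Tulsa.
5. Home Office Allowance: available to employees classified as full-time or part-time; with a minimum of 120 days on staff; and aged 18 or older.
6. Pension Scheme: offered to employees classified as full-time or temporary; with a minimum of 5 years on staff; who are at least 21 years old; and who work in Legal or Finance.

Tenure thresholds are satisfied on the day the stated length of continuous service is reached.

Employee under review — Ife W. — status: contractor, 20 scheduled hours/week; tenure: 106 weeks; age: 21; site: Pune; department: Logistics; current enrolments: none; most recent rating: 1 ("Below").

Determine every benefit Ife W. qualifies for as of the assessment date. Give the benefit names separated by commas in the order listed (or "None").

Adoption Assistance

Adoption Assistance — service 106 weeks ≥ 18 months (≈540 days) ✓; 20 hrs/wk ≥ 15 ✓; age 21 ≥ 21 ✓ → eligible.
Fitness Allowance — status contractor ✗ (requires full-time, part-time, or temporary) → not eligible.
Parking Benefit — status contractor ✓ (not excluded); service 106 weeks ≥ 24 months (≈720 days) ✓; site Pune ✗ (not Boise or Austin) → not eligible.
Profit Sharing Plan — status contractor ✗ (requires full-time, part-time, or seasonal) → not eligible.
Home Office Allowance — status contractor ✗ (requires full-time or part-time) → not eligible.
Pension Scheme — status contractor ✗ (requires full-time or temporary) → not eligible.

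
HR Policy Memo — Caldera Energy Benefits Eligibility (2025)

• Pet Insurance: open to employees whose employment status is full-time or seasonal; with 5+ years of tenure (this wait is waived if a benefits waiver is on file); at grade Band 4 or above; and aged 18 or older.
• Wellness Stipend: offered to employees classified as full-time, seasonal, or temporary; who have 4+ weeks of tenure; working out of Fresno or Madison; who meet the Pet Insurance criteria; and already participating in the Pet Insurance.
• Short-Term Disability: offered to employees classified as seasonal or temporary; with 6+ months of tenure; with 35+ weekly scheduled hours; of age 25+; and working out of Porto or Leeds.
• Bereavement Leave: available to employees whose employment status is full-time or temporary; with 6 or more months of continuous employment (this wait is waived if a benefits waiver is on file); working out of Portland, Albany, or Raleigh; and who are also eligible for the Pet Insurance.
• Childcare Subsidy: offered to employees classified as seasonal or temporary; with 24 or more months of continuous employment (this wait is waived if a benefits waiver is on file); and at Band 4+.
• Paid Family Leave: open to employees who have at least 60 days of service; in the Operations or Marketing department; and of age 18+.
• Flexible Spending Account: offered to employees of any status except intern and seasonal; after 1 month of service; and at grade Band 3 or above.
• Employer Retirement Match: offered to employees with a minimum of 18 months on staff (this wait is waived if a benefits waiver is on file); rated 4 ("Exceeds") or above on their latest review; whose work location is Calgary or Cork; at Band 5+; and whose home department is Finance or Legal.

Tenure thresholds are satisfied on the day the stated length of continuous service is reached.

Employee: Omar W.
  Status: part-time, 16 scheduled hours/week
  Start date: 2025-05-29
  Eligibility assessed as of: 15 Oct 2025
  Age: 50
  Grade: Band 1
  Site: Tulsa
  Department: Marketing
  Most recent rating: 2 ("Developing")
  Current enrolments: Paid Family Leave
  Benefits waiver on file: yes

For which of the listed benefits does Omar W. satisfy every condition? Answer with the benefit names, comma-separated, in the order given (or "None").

Paid Family Leave

Service from 2025-05-29 to 15 Oct 2025: 139 days.
Pet Insurance — status part-time ✗ (requires full-time or seasonal) → not eligible.
Wellness Stipend — status part-time ✗ (requires full-time, seasonal, or temporary) → not eligible.
Short-Term Disability — status part-time ✗ (requires seasonal or temporary) → not eligible.
Bereavement Leave — status part-time ✗ (requires full-time or temporary) → not eligible.
Childcare Subsidy — status part-time ✗ (requires seasonal or temporary) → not eligible.
Paid Family Leave — service 139 days ≥ 60 days ✓; dept Marketing ✓; age 50 ≥ 18 ✓ → eligible.
Flexible Spending Account — status part-time ✓ (not excluded); service 139 days ≥ 1 month (≈30 days) ✓; grade Band 1 < Band 3 ✗ → not eligible.
Employer Retirement Match — benefits waiver on file ✓; rating 2 < 4 ✗ → not eligible.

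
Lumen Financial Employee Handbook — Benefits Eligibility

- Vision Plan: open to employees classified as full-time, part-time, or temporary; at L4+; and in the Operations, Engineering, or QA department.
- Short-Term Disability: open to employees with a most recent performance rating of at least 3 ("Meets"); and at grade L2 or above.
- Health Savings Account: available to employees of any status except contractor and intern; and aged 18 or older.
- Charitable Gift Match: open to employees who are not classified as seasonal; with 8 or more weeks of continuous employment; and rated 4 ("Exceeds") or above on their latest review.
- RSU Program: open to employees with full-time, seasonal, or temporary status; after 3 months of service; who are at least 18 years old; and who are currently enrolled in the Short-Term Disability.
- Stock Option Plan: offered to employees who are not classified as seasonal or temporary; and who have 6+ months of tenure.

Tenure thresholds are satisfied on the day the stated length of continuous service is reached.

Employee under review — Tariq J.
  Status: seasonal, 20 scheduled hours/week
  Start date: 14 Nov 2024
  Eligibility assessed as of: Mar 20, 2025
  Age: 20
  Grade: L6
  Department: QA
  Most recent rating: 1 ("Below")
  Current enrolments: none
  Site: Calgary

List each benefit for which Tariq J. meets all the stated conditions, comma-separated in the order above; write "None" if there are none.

Service from 14 Nov 2024 to Mar 20, 2025: 126 days.
Vision Plan — status seasonal ✗ (requires full-time, part-time, or temporary) → not eligible.
Short-Term Disability — rating 1 < 3 ✗ → not eligible.
Health Savings Account — status seasonal ✓ (not excluded); age 20 ≥ 18 ✓ → eligible.
Charitable Gift Match — status seasonal ✗ (excluded) → not eligible.
RSU Program — status seasonal ✓; service 126 days ≥ 3 months (≈90 days) ✓; age 20 ≥ 18 ✓; not enrolled in Short-Term Disability ✗ → not eligible.
Stock Option Plan — status seasonal ✗ (excluded) → not eligible.

Health Savings Account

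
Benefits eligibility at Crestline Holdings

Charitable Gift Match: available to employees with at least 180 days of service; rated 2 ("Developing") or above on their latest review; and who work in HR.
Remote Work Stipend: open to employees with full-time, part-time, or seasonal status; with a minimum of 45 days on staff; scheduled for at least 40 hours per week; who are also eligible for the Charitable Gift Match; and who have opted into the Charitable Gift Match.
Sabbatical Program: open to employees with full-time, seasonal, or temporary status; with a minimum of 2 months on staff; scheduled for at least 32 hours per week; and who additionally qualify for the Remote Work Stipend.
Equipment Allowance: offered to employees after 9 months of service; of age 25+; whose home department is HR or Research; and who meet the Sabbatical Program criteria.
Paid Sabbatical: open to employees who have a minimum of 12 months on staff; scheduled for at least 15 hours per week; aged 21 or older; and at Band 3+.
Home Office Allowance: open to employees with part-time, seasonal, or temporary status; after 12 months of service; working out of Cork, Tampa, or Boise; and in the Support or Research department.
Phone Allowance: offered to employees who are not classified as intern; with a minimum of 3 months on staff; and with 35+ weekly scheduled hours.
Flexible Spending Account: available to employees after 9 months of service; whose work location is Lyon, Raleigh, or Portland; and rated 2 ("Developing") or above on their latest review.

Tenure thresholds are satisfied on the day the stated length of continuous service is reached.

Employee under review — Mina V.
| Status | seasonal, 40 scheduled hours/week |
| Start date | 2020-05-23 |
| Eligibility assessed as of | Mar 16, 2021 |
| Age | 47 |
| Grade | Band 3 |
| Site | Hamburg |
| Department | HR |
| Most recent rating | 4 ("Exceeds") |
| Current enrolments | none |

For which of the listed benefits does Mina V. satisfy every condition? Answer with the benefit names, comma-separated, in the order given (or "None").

Service from 2020-05-23 to Mar 16, 2021: 297 days.
Charitable Gift Match — service 297 days ≥ 180 days ✓; rating 4 ≥ 2 ✓; dept HR ✓ → eligible.
Remote Work Stipend — status seasonal ✓; service 297 days ≥ 45 days ✓; 40 hrs/wk ≥ 40 ✓; eligible for Charitable Gift Match ✓; not enrolled in Charitable Gift Match ✗ → not eligible.
Sabbatical Program — status seasonal ✓; service 297 days ≥ 2 months (≈60 days) ✓; 40 hrs/wk ≥ 32 ✓; not eligible for Remote Work Stipend ✗ → not eligible.
Equipment Allowance — service 297 days ≥ 9 months (≈270 days) ✓; age 47 ≥ 25 ✓; dept HR ✓; not eligible for Sabbatical Program ✗ → not eligible.
Paid Sabbatical — service 297 days < 12 months (≈360 days) ✗ → not eligible.
Home Office Allowance — status seasonal ✓; service 297 days < 12 months (≈360 days) ✗ → not eligible.
Phone Allowance — status seasonal ✓ (not excluded); service 297 days ≥ 3 months (≈90 days) ✓; 40 hrs/wk ≥ 35 ✓ → eligible.
Flexible Spending Account — service 297 days ≥ 9 months (≈270 days) ✓; site Hamburg ✗ (not Lyon, Raleigh, or Portland) → not eligible.

Charitable Gift Match, Phone Allowance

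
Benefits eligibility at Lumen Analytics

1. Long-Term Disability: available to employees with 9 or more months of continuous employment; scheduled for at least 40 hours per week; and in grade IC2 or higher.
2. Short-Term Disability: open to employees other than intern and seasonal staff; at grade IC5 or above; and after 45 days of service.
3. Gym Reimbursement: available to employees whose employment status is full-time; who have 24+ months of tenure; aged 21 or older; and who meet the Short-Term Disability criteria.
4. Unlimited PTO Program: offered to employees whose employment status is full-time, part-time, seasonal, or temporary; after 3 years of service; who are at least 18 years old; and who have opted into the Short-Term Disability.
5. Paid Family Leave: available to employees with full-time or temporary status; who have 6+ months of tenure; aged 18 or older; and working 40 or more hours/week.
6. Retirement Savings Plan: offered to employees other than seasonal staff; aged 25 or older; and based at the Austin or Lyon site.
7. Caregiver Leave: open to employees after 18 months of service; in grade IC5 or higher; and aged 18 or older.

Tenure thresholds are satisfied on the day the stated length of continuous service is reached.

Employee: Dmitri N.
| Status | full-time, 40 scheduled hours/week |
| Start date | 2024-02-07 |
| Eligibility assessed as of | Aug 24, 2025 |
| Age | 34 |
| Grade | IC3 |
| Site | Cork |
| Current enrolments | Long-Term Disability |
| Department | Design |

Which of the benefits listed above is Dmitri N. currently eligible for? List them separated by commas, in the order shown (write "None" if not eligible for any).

Long-Term Disability, Paid Family Leave

Service from 2024-02-07 to Aug 24, 2025: 564 days.
Long-Term Disability — service 564 days ≥ 9 months (≈270 days) ✓; 40 hrs/wk ≥ 40 ✓; grade IC3 ≥ IC2 ✓ → eligible.
Short-Term Disability — status full-time ✓ (not excluded); grade IC3 < IC5 ✗ → not eligible.
Gym Reimbursement — status full-time ✓; service 564 days < 24 months (≈720 days) ✗ → not eligible.
Unlimited PTO Program — status full-time ✓; service 564 days < 3 years (≈1095 days) ✗ → not eligible.
Paid Family Leave — status full-time ✓; service 564 days ≥ 6 months (≈180 days) ✓; age 34 ≥ 18 ✓; 40 hrs/wk ≥ 40 ✓ → eligible.
Retirement Savings Plan — status full-time ✓ (not excluded); age 34 ≥ 25 ✓; site Cork ✗ (not Austin or Lyon) → not eligible.
Caregiver Leave — service 564 days ≥ 18 months (≈540 days) ✓; grade IC3 < IC5 ✗ → not eligible.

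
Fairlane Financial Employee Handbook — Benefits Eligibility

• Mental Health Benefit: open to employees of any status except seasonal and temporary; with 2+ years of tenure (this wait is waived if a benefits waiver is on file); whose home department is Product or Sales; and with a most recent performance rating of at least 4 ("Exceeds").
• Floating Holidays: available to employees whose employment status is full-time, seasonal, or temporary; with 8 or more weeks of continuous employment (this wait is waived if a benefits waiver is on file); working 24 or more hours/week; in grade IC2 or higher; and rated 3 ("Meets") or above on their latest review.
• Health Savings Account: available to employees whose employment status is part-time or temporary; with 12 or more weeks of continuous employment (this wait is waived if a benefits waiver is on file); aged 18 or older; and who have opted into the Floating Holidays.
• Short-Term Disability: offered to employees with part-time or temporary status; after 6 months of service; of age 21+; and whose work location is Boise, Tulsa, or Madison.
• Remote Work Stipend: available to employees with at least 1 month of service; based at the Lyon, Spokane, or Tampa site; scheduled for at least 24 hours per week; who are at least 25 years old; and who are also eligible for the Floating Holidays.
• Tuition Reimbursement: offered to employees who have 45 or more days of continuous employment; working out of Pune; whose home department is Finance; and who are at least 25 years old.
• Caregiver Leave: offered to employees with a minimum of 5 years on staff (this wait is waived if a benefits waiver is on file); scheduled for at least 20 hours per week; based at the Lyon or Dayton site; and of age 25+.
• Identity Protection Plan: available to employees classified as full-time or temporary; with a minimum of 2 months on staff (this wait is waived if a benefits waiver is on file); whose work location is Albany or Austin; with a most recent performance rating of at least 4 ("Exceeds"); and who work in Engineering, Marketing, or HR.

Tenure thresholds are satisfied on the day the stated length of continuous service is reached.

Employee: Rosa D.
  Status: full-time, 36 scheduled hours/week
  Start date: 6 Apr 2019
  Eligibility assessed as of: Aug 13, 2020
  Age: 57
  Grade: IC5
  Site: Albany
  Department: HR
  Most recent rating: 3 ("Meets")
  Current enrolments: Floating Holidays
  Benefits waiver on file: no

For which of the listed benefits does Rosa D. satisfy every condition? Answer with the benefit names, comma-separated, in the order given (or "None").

Service from 6 Apr 2019 to Aug 13, 2020: 495 days.
Mental Health Benefit — status full-time ✓ (not excluded); no waiver, service 495 days < 2 years (≈730 days) ✗ → not eligible.
Floating Holidays — status full-time ✓; no waiver, service 495 days ≥ 8 weeks (≈56 days) ✓; 36 hrs/wk ≥ 24 ✓; grade IC5 ≥ IC2 ✓; rating 3 ≥ 3 ✓ → eligible.
Health Savings Account — status full-time ✗ (requires part-time or temporary) → not eligible.
Short-Term Disability — status full-time ✗ (requires part-time or temporary) → not eligible.
Remote Work Stipend — service 495 days ≥ 1 month (≈30 days) ✓; site Albany ✗ (not Lyon, Spokane, or Tampa) → not eligible.
Tuition Reimbursement — service 495 days ≥ 45 days ✓; site Albany ✗ (not Pune) → not eligible.
Caregiver Leave — no waiver, service 495 days < 5 years (≈1825 days) ✗ → not eligible.
Identity Protection Plan — status full-time ✓; no waiver, service 495 days ≥ 2 months (≈60 days) ✓; site Albany ✓; rating 3 < 4 ✗ → not eligible.

Floating Holidays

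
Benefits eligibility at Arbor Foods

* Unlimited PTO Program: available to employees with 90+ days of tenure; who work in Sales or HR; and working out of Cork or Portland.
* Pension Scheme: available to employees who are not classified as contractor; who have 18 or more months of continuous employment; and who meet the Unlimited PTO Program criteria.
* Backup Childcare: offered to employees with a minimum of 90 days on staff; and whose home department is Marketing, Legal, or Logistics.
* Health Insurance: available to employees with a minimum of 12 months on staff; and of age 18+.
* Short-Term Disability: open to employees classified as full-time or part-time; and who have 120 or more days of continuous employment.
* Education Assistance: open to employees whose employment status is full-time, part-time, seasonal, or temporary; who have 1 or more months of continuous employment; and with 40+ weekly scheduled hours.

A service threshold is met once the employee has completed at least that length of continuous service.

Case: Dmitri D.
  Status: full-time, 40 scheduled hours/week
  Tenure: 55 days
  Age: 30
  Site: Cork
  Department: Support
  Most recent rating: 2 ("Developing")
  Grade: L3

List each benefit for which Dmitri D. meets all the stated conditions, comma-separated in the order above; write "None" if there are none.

Unlimited PTO Program — service 55 days < 90 days ✗ → not eligible.
Pension Scheme — status full-time ✓ (not excluded); service 55 days < 18 months (≈540 days) ✗ → not eligible.
Backup Childcare — service 55 days < 90 days ✗ → not eligible.
Health Insurance — service 55 days < 12 months (≈360 days) ✗ → not eligible.
Short-Term Disability — status full-time ✓; service 55 days < 120 days ✗ → not eligible.
Education Assistance — status full-time ✓; service 55 days ≥ 1 month (≈30 days) ✓; 40 hrs/wk ≥ 40 ✓ → eligible.

Education Assistance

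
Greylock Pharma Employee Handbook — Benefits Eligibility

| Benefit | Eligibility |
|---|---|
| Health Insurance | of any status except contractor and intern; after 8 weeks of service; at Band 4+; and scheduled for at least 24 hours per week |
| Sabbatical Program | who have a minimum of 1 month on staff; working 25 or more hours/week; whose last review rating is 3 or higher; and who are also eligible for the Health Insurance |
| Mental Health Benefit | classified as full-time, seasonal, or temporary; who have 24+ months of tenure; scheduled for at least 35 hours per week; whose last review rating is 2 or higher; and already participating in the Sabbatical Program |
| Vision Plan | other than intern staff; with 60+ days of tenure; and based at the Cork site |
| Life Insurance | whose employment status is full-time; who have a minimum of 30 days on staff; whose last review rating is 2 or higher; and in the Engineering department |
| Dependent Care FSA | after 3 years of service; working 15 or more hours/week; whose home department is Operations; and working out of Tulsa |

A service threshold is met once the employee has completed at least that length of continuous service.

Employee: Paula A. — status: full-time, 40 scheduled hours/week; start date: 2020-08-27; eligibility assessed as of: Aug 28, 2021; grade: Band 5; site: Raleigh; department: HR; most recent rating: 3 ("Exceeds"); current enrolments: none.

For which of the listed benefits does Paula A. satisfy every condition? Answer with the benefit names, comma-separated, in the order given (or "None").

Service from 2020-08-27 to Aug 28, 2021: 366 days.
Health Insurance — status full-time ✓ (not excluded); service 366 days ≥ 8 weeks (≈56 days) ✓; grade Band 5 ≥ Band 4 ✓; 40 hrs/wk ≥ 24 ✓ → eligible.
Sabbatical Program — service 366 days ≥ 1 month (≈30 days) ✓; 40 hrs/wk ≥ 25 ✓; rating 3 ≥ 3 ✓; eligible for Health Insurance ✓ → eligible.
Mental Health Benefit — status full-time ✓; service 366 days < 24 months (≈720 days) ✗ → not eligible.
Vision Plan — status full-time ✓ (not excluded); service 366 days ≥ 60 days ✓; site Raleigh ✗ (not Cork) → not eligible.
Life Insurance — status full-time ✓; service 366 days ≥ 30 days ✓; rating 3 ≥ 2 ✓; dept HR ✗ → not eligible.
Dependent Care FSA — service 366 days < 3 years (≈1095 days) ✗ → not eligible.

Health Insurance, Sabbatical Program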